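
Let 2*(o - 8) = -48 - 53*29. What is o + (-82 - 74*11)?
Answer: -3361/2 ≈ -1680.5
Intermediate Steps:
o = -1569/2 (o = 8 + (-48 - 53*29)/2 = 8 + (-48 - 1537)/2 = 8 + (1/2)*(-1585) = 8 - 1585/2 = -1569/2 ≈ -784.50)
o + (-82 - 74*11) = -1569/2 + (-82 - 74*11) = -1569/2 + (-82 - 814) = -1569/2 - 896 = -3361/2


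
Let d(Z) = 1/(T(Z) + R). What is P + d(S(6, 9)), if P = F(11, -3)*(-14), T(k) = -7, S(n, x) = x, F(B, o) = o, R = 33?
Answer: 1093/26 ≈ 42.038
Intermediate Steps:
d(Z) = 1/26 (d(Z) = 1/(-7 + 33) = 1/26)
P = 42 (P = -3*(-14) = 42)
P + d(S(6, 9)) = 42 + 1/26 = 1093/26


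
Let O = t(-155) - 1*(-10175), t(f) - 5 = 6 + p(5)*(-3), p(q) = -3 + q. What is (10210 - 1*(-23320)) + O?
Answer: 43710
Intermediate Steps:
t(f) = 5 (t(f) = 5 + (6 + (-3 + 5)*(-3)) = 5 + (6 + 2*(-3)) = 5 + (6 - 6) = 5 + 0 = 5)
O = 10180 (O = 5 - 1*(-10175) = 5 + 10175 = 10180)
(10210 - 1*(-23320)) + O = (10210 - 1*(-23320)) + 10180 = (10210 + 23320) + 10180 = 33530 + 10180 = 43710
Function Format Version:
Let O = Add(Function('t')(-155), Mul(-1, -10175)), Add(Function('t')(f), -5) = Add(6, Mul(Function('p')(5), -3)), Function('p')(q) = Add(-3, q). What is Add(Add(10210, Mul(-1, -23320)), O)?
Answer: 43710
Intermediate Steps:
Function('t')(f) = 5 (Function('t')(f) = Add(5, Add(6, Mul(Add(-3, 5), -3))) = Add(5, Add(6, Mul(2, -3))) = Add(5, Add(6, -6)) = Add(5, 0) = 5)
O = 10180 (O = Add(5, Mul(-1, -10175)) = Add(5, 10175) = 10180)
Add(Add(10210, Mul(-1, -23320)), O) = Add(Add(10210, Mul(-1, -23320)), 10180) = Add(Add(10210, 23320), 10180) = Add(33530, 10180) = 43710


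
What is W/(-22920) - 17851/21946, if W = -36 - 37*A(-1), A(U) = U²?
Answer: -203771431/251501160 ≈ -0.81022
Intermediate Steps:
W = -73 (W = -36 - 37*(-1)² = -36 - 37*1 = -36 - 37 = -73)
W/(-22920) - 17851/21946 = -73/(-22920) - 17851/21946 = -73*(-1/22920) - 17851*1/21946 = 73/22920 - 17851/21946 = -203771431/251501160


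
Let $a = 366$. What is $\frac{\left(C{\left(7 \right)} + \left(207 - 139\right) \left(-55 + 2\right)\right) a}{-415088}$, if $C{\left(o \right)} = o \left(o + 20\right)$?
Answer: $\frac{624945}{207544} \approx 3.0111$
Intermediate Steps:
$C{\left(o \right)} = o \left(20 + o\right)$
$\frac{\left(C{\left(7 \right)} + \left(207 - 139\right) \left(-55 + 2\right)\right) a}{-415088} = \frac{\left(7 \left(20 + 7\right) + \left(207 - 139\right) \left(-55 + 2\right)\right) 366}{-415088} = \left(7 \cdot 27 + 68 \left(-53\right)\right) 366 \left(- \frac{1}{415088}\right) = \left(189 - 3604\right) 366 \left(- \frac{1}{415088}\right) = \left(-3415\right) 366 \left(- \frac{1}{415088}\right) = \left(-1249890\right) \left(- \frac{1}{415088}\right) = \frac{624945}{207544}$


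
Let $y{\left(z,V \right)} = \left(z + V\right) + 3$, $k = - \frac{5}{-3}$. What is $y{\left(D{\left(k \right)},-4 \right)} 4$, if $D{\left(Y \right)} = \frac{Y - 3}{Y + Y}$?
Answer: $- \frac{28}{5} \approx -5.6$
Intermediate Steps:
$k = \frac{5}{3}$ ($k = \left(-5\right) \left(- \frac{1}{3}\right) = \frac{5}{3} \approx 1.6667$)
$D{\left(Y \right)} = \frac{-3 + Y}{2 Y}$
$y{\left(z,V \right)} = 3 + V + z$ ($y{\left(z,V \right)} = \left(V + z\right) + 3 = 3 + V + z$)
$y{\left(D{\left(k \right)},-4 \right)} 4 = \left(3 - 4 + \frac{-3 + \frac{5}{3}}{2 \cdot \frac{5}{3}}\right) 4 = \left(3 - 4 + \frac{1}{2} \cdot \frac{3}{5} \left(- \frac{4}{3}\right)\right) 4 = \left(3 - 4 - \frac{2}{5}\right) 4 = \left(- \frac{7}{5}\right) 4 = - \frac{28}{5}$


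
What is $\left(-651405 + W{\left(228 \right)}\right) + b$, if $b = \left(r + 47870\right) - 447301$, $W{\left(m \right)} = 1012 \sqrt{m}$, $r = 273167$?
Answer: $-777669 + 2024 \sqrt{57} \approx -7.6239 \cdot 10^{5}$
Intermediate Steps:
$b = -126264$ ($b = \left(273167 + 47870\right) - 447301 = 321037 + \left(-481880 + 34579\right) = 321037 - 447301 = -126264$)
$\left(-651405 + W{\left(228 \right)}\right) + b = \left(-651405 + 1012 \sqrt{228}\right) - 126264 = \left(-651405 + 1012 \cdot 2 \sqrt{57}\right) - 126264 = \left(-651405 + 2024 \sqrt{57}\right) - 126264 = -777669 + 2024 \sqrt{57}$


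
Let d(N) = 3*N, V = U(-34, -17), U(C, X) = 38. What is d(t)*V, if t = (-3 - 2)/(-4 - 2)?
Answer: 95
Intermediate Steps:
V = 38
t = ⅚ (t = -5/(-6) = -5*(-⅙) = ⅚ ≈ 0.83333)
d(t)*V = (3*(⅚))*38 = (5/2)*38 = 95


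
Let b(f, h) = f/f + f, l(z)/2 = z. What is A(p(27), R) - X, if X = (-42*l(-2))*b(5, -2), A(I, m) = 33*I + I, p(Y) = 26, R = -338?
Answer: -124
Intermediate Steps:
l(z) = 2*z
A(I, m) = 34*I
b(f, h) = 1 + f
X = 1008 (X = (-84*(-2))*(1 + 5) = -42*(-4)*6 = 168*6 = 1008)
A(p(27), R) - X = 34*26 - 1*1008 = 884 - 1008 = -124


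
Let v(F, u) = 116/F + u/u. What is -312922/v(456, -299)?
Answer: -35673108/143 ≈ -2.4946e+5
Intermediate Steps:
v(F, u) = 1 + 116/F (v(F, u) = 116/F + 1 = 1 + 116/F)
-312922/v(456, -299) = -312922*456/(116 + 456) = -312922/((1/456)*572) = -312922/143/114 = -312922*114/143 = -35673108/143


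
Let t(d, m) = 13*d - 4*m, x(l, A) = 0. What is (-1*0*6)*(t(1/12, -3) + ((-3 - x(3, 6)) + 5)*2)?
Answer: 0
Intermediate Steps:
t(d, m) = -4*m + 13*d
(-1*0*6)*(t(1/12, -3) + ((-3 - x(3, 6)) + 5)*2) = (-1*0*6)*((-4*(-3) + 13/12) + ((-3 - 1*0) + 5)*2) = (0*6)*((12 + 13*(1/12)) + ((-3 + 0) + 5)*2) = 0*((12 + 13/12) + (-3 + 5)*2) = 0*(157/12 + 2*2) = 0*(157/12 + 4) = 0*(205/12) = 0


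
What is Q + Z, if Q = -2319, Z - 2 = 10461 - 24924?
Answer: -16780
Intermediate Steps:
Z = -14461 (Z = 2 + (10461 - 24924) = 2 - 14463 = -14461)
Q + Z = -2319 - 14461 = -16780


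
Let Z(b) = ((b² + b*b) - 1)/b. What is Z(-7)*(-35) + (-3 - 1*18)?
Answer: 464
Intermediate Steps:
Z(b) = (-1 + 2*b²)/b (Z(b) = ((b² + b²) - 1)/b = (2*b² - 1)/b = (-1 + 2*b²)/b)
Z(-7)*(-35) + (-3 - 1*18) = (-1/(-7) + 2*(-7))*(-35) + (-3 - 1*18) = (-1*(-⅐) - 14)*(-35) + (-3 - 18) = (⅐ - 14)*(-35) - 21 = -97/7*(-35) - 21 = 485 - 21 = 464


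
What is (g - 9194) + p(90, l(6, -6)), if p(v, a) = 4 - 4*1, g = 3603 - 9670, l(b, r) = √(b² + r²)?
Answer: -15261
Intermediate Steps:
g = -6067
p(v, a) = 0 (p(v, a) = 4 - 4 = 0)
(g - 9194) + p(90, l(6, -6)) = (-6067 - 9194) + 0 = -15261 + 0 = -15261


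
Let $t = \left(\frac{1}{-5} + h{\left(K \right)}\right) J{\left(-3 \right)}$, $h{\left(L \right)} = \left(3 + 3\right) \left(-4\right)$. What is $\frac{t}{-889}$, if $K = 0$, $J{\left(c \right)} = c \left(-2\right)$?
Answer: $\frac{726}{4445} \approx 0.16333$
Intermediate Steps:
$J{\left(c \right)} = - 2 c$
$h{\left(L \right)} = -24$ ($h{\left(L \right)} = 6 \left(-4\right) = -24$)
$t = - \frac{726}{5}$ ($t = \left(\frac{1}{-5} - 24\right) \left(\left(-2\right) \left(-3\right)\right) = \left(- \frac{1}{5} - 24\right) 6 = \left(- \frac{121}{5}\right) 6 = - \frac{726}{5} \approx -145.2$)
$\frac{t}{-889} = - \frac{726}{5 \left(-889\right)} = \left(- \frac{726}{5}\right) \left(- \frac{1}{889}\right) = \frac{726}{4445}$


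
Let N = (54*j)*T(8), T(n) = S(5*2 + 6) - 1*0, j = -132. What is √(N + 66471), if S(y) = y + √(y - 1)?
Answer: √(-47577 - 7128*√15) ≈ 274.2*I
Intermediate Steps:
S(y) = y + √(-1 + y)
T(n) = 16 + √15 (T(n) = ((5*2 + 6) + √(-1 + (5*2 + 6))) - 1*0 = ((10 + 6) + √(-1 + (10 + 6))) + 0 = (16 + √(-1 + 16)) + 0 = (16 + √15) + 0 = 16 + √15)
N = -114048 - 7128*√15 (N = (54*(-132))*(16 + √15) = -7128*(16 + √15) = -114048 - 7128*√15 ≈ -1.4165e+5)
√(N + 66471) = √((-114048 - 7128*√15) + 66471) = √(-47577 - 7128*√15)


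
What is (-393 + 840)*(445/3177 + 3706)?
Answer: 1754386643/1059 ≈ 1.6566e+6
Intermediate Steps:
(-393 + 840)*(445/3177 + 3706) = 447*(445*(1/3177) + 3706) = 447*(445/3177 + 3706) = 447*(11774407/3177) = 1754386643/1059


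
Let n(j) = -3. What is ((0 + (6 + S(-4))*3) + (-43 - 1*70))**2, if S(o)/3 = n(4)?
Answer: 14884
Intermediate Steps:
S(o) = -9 (S(o) = 3*(-3) = -9)
((0 + (6 + S(-4))*3) + (-43 - 1*70))**2 = ((0 + (6 - 9)*3) + (-43 - 1*70))**2 = ((0 - 3*3) + (-43 - 70))**2 = ((0 - 9) - 113)**2 = (-9 - 113)**2 = (-122)**2 = 14884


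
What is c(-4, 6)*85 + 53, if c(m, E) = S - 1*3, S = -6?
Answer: -712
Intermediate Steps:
c(m, E) = -9 (c(m, E) = -6 - 1*3 = -6 - 3 = -9)
c(-4, 6)*85 + 53 = -9*85 + 53 = -765 + 53 = -712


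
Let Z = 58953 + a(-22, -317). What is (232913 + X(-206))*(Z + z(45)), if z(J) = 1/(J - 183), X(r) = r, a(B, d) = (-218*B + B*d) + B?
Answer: 756820332353/46 ≈ 1.6453e+10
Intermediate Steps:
a(B, d) = -217*B + B*d
z(J) = 1/(-183 + J)
Z = 70701 (Z = 58953 - 22*(-217 - 317) = 58953 - 22*(-534) = 58953 + 11748 = 70701)
(232913 + X(-206))*(Z + z(45)) = (232913 - 206)*(70701 + 1/(-183 + 45)) = 232707*(70701 + 1/(-138)) = 232707*(70701 - 1/138) = 232707*(9756737/138) = 756820332353/46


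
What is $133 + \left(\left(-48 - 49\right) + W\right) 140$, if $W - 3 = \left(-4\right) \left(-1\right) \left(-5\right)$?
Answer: $-15827$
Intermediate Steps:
$W = -17$ ($W = 3 + \left(-4\right) \left(-1\right) \left(-5\right) = 3 + 4 \left(-5\right) = 3 - 20 = -17$)
$133 + \left(\left(-48 - 49\right) + W\right) 140 = 133 + \left(\left(-48 - 49\right) - 17\right) 140 = 133 + \left(-97 - 17\right) 140 = 133 - 15960 = -15827$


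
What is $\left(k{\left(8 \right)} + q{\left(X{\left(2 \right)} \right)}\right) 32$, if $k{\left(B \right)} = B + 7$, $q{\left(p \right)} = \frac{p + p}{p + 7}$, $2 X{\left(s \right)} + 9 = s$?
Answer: $416$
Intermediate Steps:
$X{\left(s \right)} = - \frac{9}{2} + \frac{s}{2}$
$q{\left(p \right)} = \frac{2 p}{7 + p}$
$k{\left(B \right)} = 7 + B$
$\left(k{\left(8 \right)} + q{\left(X{\left(2 \right)} \right)}\right) 32 = \left(\left(7 + 8\right) + \frac{2 \left(- \frac{9}{2} + \frac{1}{2} \cdot 2\right)}{7 + \left(- \frac{9}{2} + \frac{1}{2} \cdot 2\right)}\right) 32 = \left(15 + \frac{2 \left(- \frac{9}{2} + 1\right)}{7 + \left(- \frac{9}{2} + 1\right)}\right) 32 = \left(15 + 2 \left(- \frac{7}{2}\right) \frac{1}{7 - \frac{7}{2}}\right) 32 = \left(15 + 2 \left(- \frac{7}{2}\right) \frac{1}{\frac{7}{2}}\right) 32 = \left(15 + 2 \left(- \frac{7}{2}\right) \frac{2}{7}\right) 32 = \left(15 - 2\right) 32 = 13 \cdot 32 = 416$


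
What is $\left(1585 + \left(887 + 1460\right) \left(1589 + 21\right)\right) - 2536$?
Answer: $3777719$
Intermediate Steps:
$\left(1585 + \left(887 + 1460\right) \left(1589 + 21\right)\right) - 2536 = \left(1585 + 2347 \cdot 1610\right) - 2536 = \left(1585 + 3778670\right) - 2536 = 3780255 - 2536 = 3777719$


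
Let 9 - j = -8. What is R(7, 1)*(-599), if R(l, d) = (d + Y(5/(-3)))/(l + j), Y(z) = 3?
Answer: -599/6 ≈ -99.833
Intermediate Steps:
j = 17 (j = 9 - 1*(-8) = 9 + 8 = 17)
R(l, d) = (3 + d)/(17 + l) (R(l, d) = (d + 3)/(l + 17) = (3 + d)/(17 + l))
R(7, 1)*(-599) = ((3 + 1)/(17 + 7))*(-599) = (4/24)*(-599) = ((1/24)*4)*(-599) = (1/6)*(-599) = -599/6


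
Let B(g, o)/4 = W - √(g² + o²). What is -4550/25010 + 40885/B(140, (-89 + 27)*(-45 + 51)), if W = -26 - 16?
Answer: 401032177/156282488 - 8177*√9874/31244 ≈ -23.440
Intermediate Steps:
W = -42
B(g, o) = -168 - 4*√(g² + o²) (B(g, o) = 4*(-42 - √(g² + o²)) = -168 - 4*√(g² + o²))
-4550/25010 + 40885/B(140, (-89 + 27)*(-45 + 51)) = -4550/25010 + 40885/(-168 - 4*√(140² + ((-89 + 27)*(-45 + 51))²)) = -4550*1/25010 + 40885/(-168 - 4*√(19600 + (-62*6)²)) = -455/2501 + 40885/(-168 - 4*√(19600 + (-372)²)) = -455/2501 + 40885/(-168 - 4*√(19600 + 138384)) = -455/2501 + 40885/(-168 - 16*√9874)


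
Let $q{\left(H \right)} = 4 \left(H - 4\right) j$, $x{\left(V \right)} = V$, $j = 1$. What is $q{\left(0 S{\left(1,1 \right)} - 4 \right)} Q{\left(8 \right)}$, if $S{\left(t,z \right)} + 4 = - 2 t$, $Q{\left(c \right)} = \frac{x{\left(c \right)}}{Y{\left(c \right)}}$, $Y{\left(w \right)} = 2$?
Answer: $-128$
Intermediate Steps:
$Q{\left(c \right)} = \frac{c}{2}$
$S{\left(t,z \right)} = -4 - 2 t$
$q{\left(H \right)} = -16 + 4 H$ ($q{\left(H \right)} = 4 \left(H - 4\right) 1 = 4 \left(-4 + H\right) 1 = \left(-16 + 4 H\right) 1 = -16 + 4 H$)
$q{\left(0 S{\left(1,1 \right)} - 4 \right)} Q{\left(8 \right)} = \left(-16 + 4 \left(0 \left(-4 - 2\right) - 4\right)\right) \frac{1}{2} \cdot 8 = \left(-16 + 4 \left(0 \left(-4 - 2\right) - 4\right)\right) 4 = \left(-16 + 4 \left(0 \left(-6\right) - 4\right)\right) 4 = \left(-16 + 4 \left(0 - 4\right)\right) 4 = \left(-16 + 4 \left(-4\right)\right) 4 = \left(-16 - 16\right) 4 = \left(-32\right) 4 = -128$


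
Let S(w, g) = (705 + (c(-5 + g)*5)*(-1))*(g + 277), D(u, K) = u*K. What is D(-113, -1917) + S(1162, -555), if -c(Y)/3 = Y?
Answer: 2355831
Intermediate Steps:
c(Y) = -3*Y
D(u, K) = K*u
S(w, g) = (277 + g)*(630 + 15*g) (S(w, g) = (705 + (-3*(-5 + g)*5)*(-1))*(g + 277) = (705 + ((15 - 3*g)*5)*(-1))*(277 + g) = (705 + (75 - 15*g)*(-1))*(277 + g) = (705 + (-75 + 15*g))*(277 + g) = (630 + 15*g)*(277 + g) = (277 + g)*(630 + 15*g))
D(-113, -1917) + S(1162, -555) = -1917*(-113) + (174510 + 15*(-555)**2 + 4785*(-555)) = 216621 + (174510 + 15*308025 - 2655675) = 216621 + (174510 + 4620375 - 2655675) = 216621 + 2139210 = 2355831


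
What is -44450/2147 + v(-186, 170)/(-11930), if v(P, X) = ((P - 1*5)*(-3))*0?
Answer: -44450/2147 ≈ -20.703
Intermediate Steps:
v(P, X) = 0 (v(P, X) = ((P - 5)*(-3))*0 = ((-5 + P)*(-3))*0 = (15 - 3*P)*0 = 0)
-44450/2147 + v(-186, 170)/(-11930) = -44450/2147 + 0/(-11930) = -44450*1/2147 + 0*(-1/11930) = -44450/2147 + 0 = -44450/2147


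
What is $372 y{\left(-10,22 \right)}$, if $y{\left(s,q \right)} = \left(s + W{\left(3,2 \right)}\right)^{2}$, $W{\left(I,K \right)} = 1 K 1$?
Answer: $23808$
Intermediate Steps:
$W{\left(I,K \right)} = K$ ($W{\left(I,K \right)} = K 1 = K$)
$y{\left(s,q \right)} = \left(2 + s\right)^{2}$ ($y{\left(s,q \right)} = \left(s + 2\right)^{2} = \left(2 + s\right)^{2}$)
$372 y{\left(-10,22 \right)} = 372 \left(2 - 10\right)^{2} = 372 \left(-8\right)^{2} = 372 \cdot 64 = 23808$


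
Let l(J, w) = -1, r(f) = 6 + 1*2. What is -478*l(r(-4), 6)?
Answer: 478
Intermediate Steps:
r(f) = 8 (r(f) = 6 + 2 = 8)
-478*l(r(-4), 6) = -478*(-1) = 478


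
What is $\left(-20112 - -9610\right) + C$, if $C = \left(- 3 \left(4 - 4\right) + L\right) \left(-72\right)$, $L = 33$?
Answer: $-12878$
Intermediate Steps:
$C = -2376$ ($C = \left(- 3 \left(4 - 4\right) + 33\right) \left(-72\right) = \left(\left(-3\right) 0 + 33\right) \left(-72\right) = \left(0 + 33\right) \left(-72\right) = 33 \left(-72\right) = -2376$)
$\left(-20112 - -9610\right) + C = \left(-20112 - -9610\right) - 2376 = \left(-20112 + 9610\right) - 2376 = -10502 - 2376 = -12878$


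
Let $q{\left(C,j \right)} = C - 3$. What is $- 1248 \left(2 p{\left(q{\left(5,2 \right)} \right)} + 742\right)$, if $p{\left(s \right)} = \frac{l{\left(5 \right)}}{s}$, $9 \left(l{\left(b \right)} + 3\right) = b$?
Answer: $- \frac{2768896}{3} \approx -9.2297 \cdot 10^{5}$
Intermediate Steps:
$q{\left(C,j \right)} = -3 + C$ ($q{\left(C,j \right)} = C - 3 = -3 + C$)
$l{\left(b \right)} = -3 + \frac{b}{9}$
$p{\left(s \right)} = - \frac{22}{9 s}$ ($p{\left(s \right)} = \frac{-3 + \frac{1}{9} \cdot 5}{s} = \frac{-3 + \frac{5}{9}}{s} = - \frac{22}{9 s}$)
$- 1248 \left(2 p{\left(q{\left(5,2 \right)} \right)} + 742\right) = - 1248 \left(2 \left(- \frac{22}{9 \left(-3 + 5\right)}\right) + 742\right) = - 1248 \left(2 \left(- \frac{22}{9 \cdot 2}\right) + 742\right) = - 1248 \left(2 \left(\left(- \frac{22}{9}\right) \frac{1}{2}\right) + 742\right) = - 1248 \left(2 \left(- \frac{11}{9}\right) + 742\right) = - 1248 \left(- \frac{22}{9} + 742\right) = \left(-1248\right) \frac{6656}{9} = - \frac{2768896}{3}$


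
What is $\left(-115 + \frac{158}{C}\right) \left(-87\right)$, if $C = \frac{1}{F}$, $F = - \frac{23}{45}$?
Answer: $\frac{255461}{15} \approx 17031.0$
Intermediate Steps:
$F = - \frac{23}{45}$ ($F = \left(-23\right) \frac{1}{45} = - \frac{23}{45} \approx -0.51111$)
$C = - \frac{45}{23}$ ($C = \frac{1}{- \frac{23}{45}} = - \frac{45}{23} \approx -1.9565$)
$\left(-115 + \frac{158}{C}\right) \left(-87\right) = \left(-115 + \frac{158}{- \frac{45}{23}}\right) \left(-87\right) = \left(-115 + 158 \left(- \frac{23}{45}\right)\right) \left(-87\right) = \left(-115 - \frac{3634}{45}\right) \left(-87\right) = \left(- \frac{8809}{45}\right) \left(-87\right) = \frac{255461}{15}$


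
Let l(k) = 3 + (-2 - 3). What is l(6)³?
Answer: -8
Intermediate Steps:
l(k) = -2 (l(k) = 3 - 5 = -2)
l(6)³ = (-2)³ = -8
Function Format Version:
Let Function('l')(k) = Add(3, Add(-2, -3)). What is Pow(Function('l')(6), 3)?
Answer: -8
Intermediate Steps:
Function('l')(k) = -2 (Function('l')(k) = Add(3, -5) = -2)
Pow(Function('l')(6), 3) = Pow(-2, 3) = -8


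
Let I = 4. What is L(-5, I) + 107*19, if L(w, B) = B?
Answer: 2037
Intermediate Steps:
L(-5, I) + 107*19 = 4 + 107*19 = 4 + 2033 = 2037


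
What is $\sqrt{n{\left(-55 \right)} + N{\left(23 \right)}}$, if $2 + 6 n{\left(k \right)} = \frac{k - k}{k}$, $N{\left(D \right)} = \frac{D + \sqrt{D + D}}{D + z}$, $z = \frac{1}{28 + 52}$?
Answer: $\frac{\sqrt{20319117 + 1325520 \sqrt{46}}}{5523} \approx 0.98023$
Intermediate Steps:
$z = \frac{1}{80} \approx 0.0125$
$N{\left(D \right)} = \frac{D + \sqrt{2} \sqrt{D}}{\frac{1}{80} + D}$ ($N{\left(D \right)} = \frac{D + \sqrt{D + D}}{D + \frac{1}{80}} = \frac{D + \sqrt{2 D}}{\frac{1}{80} + D} = \frac{D + \sqrt{2} \sqrt{D}}{\frac{1}{80} + D}$)
$n{\left(k \right)} = - \frac{1}{3}$ ($n{\left(k \right)} = - \frac{1}{3} + \frac{\left(k - k\right) \frac{1}{k}}{6} = - \frac{1}{3} + \frac{0 \frac{1}{k}}{6} = - \frac{1}{3} + \frac{1}{6} \cdot 0 = - \frac{1}{3} + 0 = - \frac{1}{3}$)
$\sqrt{n{\left(-55 \right)} + N{\left(23 \right)}} = \sqrt{- \frac{1}{3} + \frac{80 \left(23 + \sqrt{2} \sqrt{23}\right)}{1 + 80 \cdot 23}} = \sqrt{- \frac{1}{3} + \frac{80 \left(23 + \sqrt{46}\right)}{1 + 1840}} = \sqrt{- \frac{1}{3} + \frac{80 \left(23 + \sqrt{46}\right)}{1841}} = \sqrt{- \frac{1}{3} + 80 \cdot \frac{1}{1841} \left(23 + \sqrt{46}\right)} = \sqrt{- \frac{1}{3} + \left(\frac{1840}{1841} + \frac{80 \sqrt{46}}{1841}\right)} = \sqrt{\frac{3679}{5523} + \frac{80 \sqrt{46}}{1841}}$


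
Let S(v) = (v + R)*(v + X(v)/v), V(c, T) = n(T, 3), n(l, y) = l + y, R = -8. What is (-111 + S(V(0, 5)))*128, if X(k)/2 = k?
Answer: -14208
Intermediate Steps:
X(k) = 2*k
V(c, T) = 3 + T (V(c, T) = T + 3 = 3 + T)
S(v) = (-8 + v)*(2 + v) (S(v) = (v - 8)*(v + (2*v)/v) = (-8 + v)*(v + 2) = (-8 + v)*(2 + v))
(-111 + S(V(0, 5)))*128 = (-111 + (-16 + (3 + 5)² - 6*(3 + 5)))*128 = (-111 + (-16 + 8² - 6*8))*128 = (-111 + (-16 + 64 - 48))*128 = (-111 + 0)*128 = -111*128 = -14208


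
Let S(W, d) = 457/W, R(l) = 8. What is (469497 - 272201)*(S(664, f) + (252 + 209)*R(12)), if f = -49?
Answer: 60404365318/83 ≈ 7.2776e+8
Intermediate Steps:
(469497 - 272201)*(S(664, f) + (252 + 209)*R(12)) = (469497 - 272201)*(457/664 + (252 + 209)*8) = 197296*(457*(1/664) + 461*8) = 197296*(457/664 + 3688) = 197296*(2449289/664) = 60404365318/83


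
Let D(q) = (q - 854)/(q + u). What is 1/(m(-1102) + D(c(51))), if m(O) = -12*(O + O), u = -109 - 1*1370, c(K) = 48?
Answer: 1431/37847894 ≈ 3.7809e-5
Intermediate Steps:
u = -1479 (u = -109 - 1370 = -1479)
m(O) = -24*O
D(q) = (-854 + q)/(-1479 + q) (D(q) = (q - 854)/(q - 1479) = (-854 + q)/(-1479 + q))
1/(m(-1102) + D(c(51))) = 1/(-24*(-1102) + (-854 + 48)/(-1479 + 48)) = 1/(26448 - 806/(-1431)) = 1/(26448 - 1/1431*(-806)) = 1/(26448 + 806/1431) = 1/(37847894/1431) = 1431/37847894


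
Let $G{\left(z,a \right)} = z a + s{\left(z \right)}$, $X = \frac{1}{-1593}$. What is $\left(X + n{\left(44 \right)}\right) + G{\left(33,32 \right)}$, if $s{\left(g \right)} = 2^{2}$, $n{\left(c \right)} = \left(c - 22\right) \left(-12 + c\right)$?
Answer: $\frac{2810051}{1593} \approx 1764.0$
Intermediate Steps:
$n{\left(c \right)} = \left(-22 + c\right) \left(-12 + c\right)$
$X = - \frac{1}{1593} \approx -0.00062775$
$s{\left(g \right)} = 4$
$G{\left(z,a \right)} = 4 + a z$ ($G{\left(z,a \right)} = z a + 4 = a z + 4 = 4 + a z$)
$\left(X + n{\left(44 \right)}\right) + G{\left(33,32 \right)} = \left(- \frac{1}{1593} + \left(264 + 44^{2} - 1496\right)\right) + \left(4 + 32 \cdot 33\right) = \left(- \frac{1}{1593} + \left(264 + 1936 - 1496\right)\right) + \left(4 + 1056\right) = \left(- \frac{1}{1593} + 704\right) + 1060 = \frac{1121471}{1593} + 1060 = \frac{2810051}{1593}$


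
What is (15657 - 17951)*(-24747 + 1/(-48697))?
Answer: 2764510090040/48697 ≈ 5.6770e+7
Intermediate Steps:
(15657 - 17951)*(-24747 + 1/(-48697)) = -2294*(-24747 - 1/48697) = -2294*(-1205104660/48697) = 2764510090040/48697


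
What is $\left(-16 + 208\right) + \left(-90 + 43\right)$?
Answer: $145$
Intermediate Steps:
$\left(-16 + 208\right) + \left(-90 + 43\right) = 192 - 47 = 145$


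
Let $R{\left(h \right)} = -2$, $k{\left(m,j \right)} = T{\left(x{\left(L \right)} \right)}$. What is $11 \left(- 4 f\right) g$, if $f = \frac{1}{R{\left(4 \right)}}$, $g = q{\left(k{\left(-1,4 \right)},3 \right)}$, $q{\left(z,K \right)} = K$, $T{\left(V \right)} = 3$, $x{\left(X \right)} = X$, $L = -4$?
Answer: $66$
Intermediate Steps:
$k{\left(m,j \right)} = 3$
$g = 3$
$f = - \frac{1}{2}$ ($f = \frac{1}{-2} = - \frac{1}{2} \approx -0.5$)
$11 \left(- 4 f\right) g = 11 \left(\left(-4\right) \left(- \frac{1}{2}\right)\right) 3 = 11 \cdot 2 \cdot 3 = 22 \cdot 3 = 66$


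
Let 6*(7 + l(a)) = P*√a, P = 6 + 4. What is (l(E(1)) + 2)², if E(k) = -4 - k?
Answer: 100/9 - 50*I*√5/3 ≈ 11.111 - 37.268*I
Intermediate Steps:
P = 10
l(a) = -7 + 5*√a/3 (l(a) = -7 + (10*√a)/6 = -7 + 5*√a/3)
(l(E(1)) + 2)² = ((-7 + 5*√(-4 - 1*1)/3) + 2)² = ((-7 + 5*√(-4 - 1)/3) + 2)² = ((-7 + 5*√(-5)/3) + 2)² = ((-7 + 5*(I*√5)/3) + 2)² = ((-7 + 5*I*√5/3) + 2)² = (-5 + 5*I*√5/3)²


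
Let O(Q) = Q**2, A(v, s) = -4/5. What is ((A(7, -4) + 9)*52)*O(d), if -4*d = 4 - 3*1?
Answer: 533/20 ≈ 26.650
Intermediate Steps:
A(v, s) = -4/5 (A(v, s) = -4*1/5 = -4/5)
d = -1/4 (d = -(4 - 3*1)/4 = -(4 - 3)/4 = -1/4*1 = -1/4 ≈ -0.25000)
((A(7, -4) + 9)*52)*O(d) = ((-4/5 + 9)*52)*(-1/4)**2 = ((41/5)*52)*(1/16) = (2132/5)*(1/16) = 533/20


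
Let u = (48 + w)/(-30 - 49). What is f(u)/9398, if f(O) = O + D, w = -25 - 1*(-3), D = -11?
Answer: -895/742442 ≈ -0.0012055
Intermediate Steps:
w = -22 (w = -25 + 3 = -22)
u = -26/79 (u = (48 - 22)/(-30 - 49) = 26/(-79) = 26*(-1/79) = -26/79 ≈ -0.32911)
f(O) = -11 + O (f(O) = O - 11 = -11 + O)
f(u)/9398 = (-11 - 26/79)/9398 = -895/79*1/9398 = -895/742442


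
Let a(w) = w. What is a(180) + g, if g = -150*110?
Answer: -16320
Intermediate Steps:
g = -16500
a(180) + g = 180 - 16500 = -16320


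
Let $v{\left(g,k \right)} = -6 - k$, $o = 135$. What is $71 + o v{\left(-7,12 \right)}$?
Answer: $-2359$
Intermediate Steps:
$71 + o v{\left(-7,12 \right)} = 71 + 135 \left(-6 - 12\right) = 71 + 135 \left(-18\right) = 71 - 2430 = -2359$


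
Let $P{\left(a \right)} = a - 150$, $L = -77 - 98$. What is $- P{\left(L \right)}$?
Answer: $325$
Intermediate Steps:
$L = -175$
$P{\left(a \right)} = -150 + a$
$- P{\left(L \right)} = - (-150 - 175) = \left(-1\right) \left(-325\right) = 325$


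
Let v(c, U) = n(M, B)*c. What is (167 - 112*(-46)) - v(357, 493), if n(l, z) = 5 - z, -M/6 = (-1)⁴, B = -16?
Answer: -2178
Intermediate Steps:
M = -6 (M = -6*(-1)⁴ = -6*1 = -6)
v(c, U) = 21*c (v(c, U) = (5 - 1*(-16))*c = (5 + 16)*c = 21*c)
(167 - 112*(-46)) - v(357, 493) = (167 - 112*(-46)) - 21*357 = (167 + 5152) - 1*7497 = 5319 - 7497 = -2178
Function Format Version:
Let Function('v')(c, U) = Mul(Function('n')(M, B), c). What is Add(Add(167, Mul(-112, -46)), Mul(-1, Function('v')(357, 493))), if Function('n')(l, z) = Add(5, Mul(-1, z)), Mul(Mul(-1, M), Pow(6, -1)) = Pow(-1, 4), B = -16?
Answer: -2178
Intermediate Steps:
M = -6 (M = Mul(-6, Pow(-1, 4)) = Mul(-6, 1) = -6)
Function('v')(c, U) = Mul(21, c) (Function('v')(c, U) = Mul(Add(5, Mul(-1, -16)), c) = Mul(Add(5, 16), c) = Mul(21, c))
Add(Add(167, Mul(-112, -46)), Mul(-1, Function('v')(357, 493))) = Add(Add(167, Mul(-112, -46)), Mul(-1, Mul(21, 357))) = Add(Add(167, 5152), Mul(-1, 7497)) = Add(5319, -7497) = -2178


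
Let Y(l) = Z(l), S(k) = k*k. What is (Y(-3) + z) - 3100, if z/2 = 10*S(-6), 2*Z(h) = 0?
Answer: -2380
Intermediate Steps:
S(k) = k²
Z(h) = 0 (Z(h) = (½)*0 = 0)
z = 720 (z = 2*(10*(-6)²) = 2*(10*36) = 2*360 = 720)
Y(l) = 0
(Y(-3) + z) - 3100 = (0 + 720) - 3100 = 720 - 3100 = -2380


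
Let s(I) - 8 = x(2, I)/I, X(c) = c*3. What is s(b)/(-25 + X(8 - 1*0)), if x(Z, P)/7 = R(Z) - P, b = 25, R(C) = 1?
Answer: -32/25 ≈ -1.2800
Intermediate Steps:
x(Z, P) = 7 - 7*P (x(Z, P) = 7*(1 - P) = 7 - 7*P)
X(c) = 3*c
s(I) = 8 + (7 - 7*I)/I
s(b)/(-25 + X(8 - 1*0)) = ((7 + 25)/25)/(-25 + 3*(8 - 1*0)) = ((1/25)*32)/(-25 + 3*(8 + 0)) = 32/(25*(-25 + 3*8)) = 32/(25*(-25 + 24)) = (32/25)/(-1) = (32/25)*(-1) = -32/25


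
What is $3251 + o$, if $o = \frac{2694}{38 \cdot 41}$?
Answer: $\frac{2533876}{779} \approx 3252.7$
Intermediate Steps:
$o = \frac{1347}{779}$ ($o = \frac{2694}{1558} = 2694 \cdot \frac{1}{1558} = \frac{1347}{779} \approx 1.7291$)
$3251 + o = 3251 + \frac{1347}{779} = \frac{2533876}{779}$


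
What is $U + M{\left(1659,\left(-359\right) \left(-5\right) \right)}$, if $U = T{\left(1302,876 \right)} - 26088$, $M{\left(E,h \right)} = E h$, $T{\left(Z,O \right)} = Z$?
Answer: $2953119$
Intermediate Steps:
$U = -24786$ ($U = 1302 - 26088 = -24786$)
$U + M{\left(1659,\left(-359\right) \left(-5\right) \right)} = -24786 + 1659 \left(\left(-359\right) \left(-5\right)\right) = -24786 + 1659 \cdot 1795 = -24786 + 2977905 = 2953119$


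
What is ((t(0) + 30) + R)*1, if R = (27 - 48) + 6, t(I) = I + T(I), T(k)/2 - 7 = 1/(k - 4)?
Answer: 57/2 ≈ 28.500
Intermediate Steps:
T(k) = 14 + 2/(-4 + k) (T(k) = 14 + 2/(k - 4) = 14 + 2/(-4 + k))
t(I) = I + 2*(-27 + 7*I)/(-4 + I)
R = -15 (R = -21 + 6 = -15)
((t(0) + 30) + R)*1 = (((-54 + 0² + 10*0)/(-4 + 0) + 30) - 15)*1 = (((-54 + 0 + 0)/(-4) + 30) - 15)*1 = ((-¼*(-54) + 30) - 15)*1 = ((27/2 + 30) - 15)*1 = (87/2 - 15)*1 = (57/2)*1 = 57/2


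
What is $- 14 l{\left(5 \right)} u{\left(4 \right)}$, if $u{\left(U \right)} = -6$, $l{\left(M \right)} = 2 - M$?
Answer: $-252$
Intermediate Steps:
$- 14 l{\left(5 \right)} u{\left(4 \right)} = - 14 \left(2 - 5\right) \left(-6\right) = \left(-14\right) \left(-3\right) \left(-6\right) = 42 \left(-6\right) = -252$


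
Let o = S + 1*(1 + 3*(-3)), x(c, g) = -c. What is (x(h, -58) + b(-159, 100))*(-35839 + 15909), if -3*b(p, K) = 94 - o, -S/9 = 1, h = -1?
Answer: 717480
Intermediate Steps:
S = -9 (S = -9*1 = -9)
o = -17 (o = -9 + 1*(1 + 3*(-3)) = -9 + 1*(1 - 9) = -9 + 1*(-8) = -9 - 8 = -17)
b(p, K) = -37 (b(p, K) = -(94 - 1*(-17))/3 = -(94 + 17)/3 = -⅓*111 = -37)
(x(h, -58) + b(-159, 100))*(-35839 + 15909) = (-1*(-1) - 37)*(-35839 + 15909) = (1 - 37)*(-19930) = -36*(-19930) = 717480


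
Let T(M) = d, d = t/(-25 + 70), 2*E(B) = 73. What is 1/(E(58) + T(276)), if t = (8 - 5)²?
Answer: 10/367 ≈ 0.027248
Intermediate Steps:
t = 9 (t = 3² = 9)
E(B) = 73/2 (E(B) = (½)*73 = 73/2)
d = ⅕ (d = 9/(-25 + 70) = 9/45 = 9*(1/45) = ⅕ ≈ 0.20000)
T(M) = ⅕
1/(E(58) + T(276)) = 1/(73/2 + ⅕) = 1/(367/10) = 10/367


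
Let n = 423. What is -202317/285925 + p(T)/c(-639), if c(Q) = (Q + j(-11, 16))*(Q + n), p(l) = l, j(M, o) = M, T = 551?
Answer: -225982097/321150960 ≈ -0.70366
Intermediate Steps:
c(Q) = (-11 + Q)*(423 + Q) (c(Q) = (Q - 11)*(Q + 423) = (-11 + Q)*(423 + Q))
-202317/285925 + p(T)/c(-639) = -202317/285925 + 551/(-4653 + (-639)**2 + 412*(-639)) = -202317*1/285925 + 551/(-4653 + 408321 - 263268) = -202317/285925 + 551/140400 = -225982097/321150960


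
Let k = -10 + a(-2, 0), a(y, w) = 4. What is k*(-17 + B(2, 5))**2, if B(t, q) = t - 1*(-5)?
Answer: -600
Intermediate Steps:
B(t, q) = 5 + t (B(t, q) = t + 5 = 5 + t)
k = -6 (k = -10 + 4 = -6)
k*(-17 + B(2, 5))**2 = -6*(-17 + (5 + 2))**2 = -6*(-17 + 7)**2 = -6*(-10)**2 = -6*100 = -600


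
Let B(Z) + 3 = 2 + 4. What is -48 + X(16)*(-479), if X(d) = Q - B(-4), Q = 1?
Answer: 910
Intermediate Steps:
B(Z) = 3 (B(Z) = -3 + (2 + 4) = -3 + 6 = 3)
X(d) = -2 (X(d) = 1 - 1*3 = 1 - 3 = -2)
-48 + X(16)*(-479) = -48 - 2*(-479) = -48 + 958 = 910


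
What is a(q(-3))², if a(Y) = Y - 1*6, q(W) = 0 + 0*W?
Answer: 36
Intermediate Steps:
q(W) = 0 (q(W) = 0 + 0 = 0)
a(Y) = -6 + Y (a(Y) = Y - 6 = -6 + Y)
a(q(-3))² = (-6 + 0)² = (-6)² = 36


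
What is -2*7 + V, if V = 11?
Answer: -3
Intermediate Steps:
-2*7 + V = -2*7 + 11 = -14 + 11 = -3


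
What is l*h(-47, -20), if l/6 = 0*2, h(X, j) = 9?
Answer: 0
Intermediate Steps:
l = 0 (l = 6*(0*2) = 6*0 = 0)
l*h(-47, -20) = 0*9 = 0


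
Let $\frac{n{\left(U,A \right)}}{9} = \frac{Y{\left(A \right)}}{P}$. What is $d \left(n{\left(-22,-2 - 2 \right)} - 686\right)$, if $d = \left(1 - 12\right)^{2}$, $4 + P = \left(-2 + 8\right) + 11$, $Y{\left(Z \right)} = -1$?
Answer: $- \frac{1080167}{13} \approx -83090.0$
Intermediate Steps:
$P = 13$ ($P = -4 + \left(\left(-2 + 8\right) + 11\right) = -4 + \left(6 + 11\right) = -4 + 17 = 13$)
$n{\left(U,A \right)} = - \frac{9}{13}$ ($n{\left(U,A \right)} = 9 \left(- \frac{1}{13}\right) = - \frac{9}{13}$)
$d = 121$ ($d = \left(1 - 12\right)^{2} = \left(-11\right)^{2} = 121$)
$d \left(n{\left(-22,-2 - 2 \right)} - 686\right) = 121 \left(- \frac{9}{13} - 686\right) = 121 \left(- \frac{8927}{13}\right) = - \frac{1080167}{13}$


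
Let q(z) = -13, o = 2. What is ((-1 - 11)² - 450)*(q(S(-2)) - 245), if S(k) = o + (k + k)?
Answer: 78948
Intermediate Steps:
S(k) = 2 + 2*k (S(k) = 2 + (k + k) = 2 + 2*k)
((-1 - 11)² - 450)*(q(S(-2)) - 245) = ((-1 - 11)² - 450)*(-13 - 245) = ((-12)² - 450)*(-258) = (144 - 450)*(-258) = -306*(-258) = 78948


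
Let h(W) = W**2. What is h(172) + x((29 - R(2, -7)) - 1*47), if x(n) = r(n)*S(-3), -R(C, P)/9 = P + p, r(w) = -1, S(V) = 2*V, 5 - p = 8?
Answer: 29590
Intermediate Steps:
p = -3 (p = 5 - 1*8 = 5 - 8 = -3)
R(C, P) = 27 - 9*P (R(C, P) = -9*(P - 3) = -9*(-3 + P) = 27 - 9*P)
x(n) = 6 (x(n) = -2*(-3) = -1*(-6) = 6)
h(172) + x((29 - R(2, -7)) - 1*47) = 172**2 + 6 = 29584 + 6 = 29590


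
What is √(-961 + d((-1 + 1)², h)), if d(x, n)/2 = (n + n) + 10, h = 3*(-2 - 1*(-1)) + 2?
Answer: 3*I*√105 ≈ 30.741*I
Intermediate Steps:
h = -1 (h = 3*(-2 + 1) + 2 = 3*(-1) + 2 = -3 + 2 = -1)
d(x, n) = 20 + 4*n (d(x, n) = 2*((n + n) + 10) = 2*(2*n + 10) = 2*(10 + 2*n) = 20 + 4*n)
√(-961 + d((-1 + 1)², h)) = √(-961 + (20 + 4*(-1))) = √(-961 + (20 - 4)) = √(-961 + 16) = √(-945) = 3*I*√105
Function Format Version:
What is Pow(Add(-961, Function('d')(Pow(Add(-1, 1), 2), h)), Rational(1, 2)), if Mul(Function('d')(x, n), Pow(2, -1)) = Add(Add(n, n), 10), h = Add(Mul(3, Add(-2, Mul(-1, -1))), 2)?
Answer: Mul(3, I, Pow(105, Rational(1, 2))) ≈ Mul(30.741, I)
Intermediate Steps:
h = -1 (h = Add(Mul(3, Add(-2, 1)), 2) = Add(Mul(3, -1), 2) = Add(-3, 2) = -1)
Function('d')(x, n) = Add(20, Mul(4, n)) (Function('d')(x, n) = Mul(2, Add(Add(n, n), 10)) = Mul(2, Add(Mul(2, n), 10)) = Mul(2, Add(10, Mul(2, n))) = Add(20, Mul(4, n)))
Pow(Add(-961, Function('d')(Pow(Add(-1, 1), 2), h)), Rational(1, 2)) = Pow(Add(-961, Add(20, Mul(4, -1))), Rational(1, 2)) = Pow(Add(-961, Add(20, -4)), Rational(1, 2)) = Pow(Add(-961, 16), Rational(1, 2)) = Pow(-945, Rational(1, 2)) = Mul(3, I, Pow(105, Rational(1, 2)))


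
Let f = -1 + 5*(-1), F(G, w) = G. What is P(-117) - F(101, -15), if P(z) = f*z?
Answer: 601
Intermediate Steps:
f = -6 (f = -1 - 5 = -6)
P(z) = -6*z
P(-117) - F(101, -15) = -6*(-117) - 1*101 = 702 - 101 = 601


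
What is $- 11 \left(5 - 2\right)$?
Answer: $-33$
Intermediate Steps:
$- 11 \left(5 - 2\right) = \left(-11\right) 3 = -33$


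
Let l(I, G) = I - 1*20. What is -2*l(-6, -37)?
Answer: 52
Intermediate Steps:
l(I, G) = -20 + I (l(I, G) = I - 20 = -20 + I)
-2*l(-6, -37) = -2*(-20 - 6) = -2*(-26) = 52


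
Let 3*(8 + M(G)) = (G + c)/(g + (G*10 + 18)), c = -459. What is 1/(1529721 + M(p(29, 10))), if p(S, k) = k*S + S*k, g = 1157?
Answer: 20925/32009244646 ≈ 6.5372e-7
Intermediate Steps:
p(S, k) = 2*S*k (p(S, k) = S*k + S*k = 2*S*k)
M(G) = -8 + (-459 + G)/(3*(1175 + 10*G)) (M(G) = -8 + ((G - 459)/(1157 + (G*10 + 18)))/3 = -8 + ((-459 + G)/(1157 + (10*G + 18)))/3 = -8 + ((-459 + G)/(1157 + (18 + 10*G)))/3 = -8 + ((-459 + G)/(1175 + 10*G))/3 = -8 + (-459 + G)/(3*(1175 + 10*G)))
1/(1529721 + M(p(29, 10))) = 1/(1529721 + (-28659 - 478*29*10)/(15*(235 + 2*(2*29*10)))) = 1/(1529721 + (-28659 - 239*580)/(15*(235 + 2*580))) = 1/(1529721 + (-28659 - 138620)/(15*(235 + 1160))) = 1/(1529721 + (1/15)*(-167279)/1395) = 1/(1529721 + (1/15)*(1/1395)*(-167279)) = 1/(1529721 - 167279/20925) = 1/(32009244646/20925) = 20925/32009244646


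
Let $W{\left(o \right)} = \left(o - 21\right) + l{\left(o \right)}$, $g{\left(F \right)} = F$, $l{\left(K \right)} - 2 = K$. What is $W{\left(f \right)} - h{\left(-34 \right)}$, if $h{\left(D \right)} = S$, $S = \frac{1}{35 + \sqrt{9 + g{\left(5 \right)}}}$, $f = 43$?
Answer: $\frac{11586}{173} + \frac{\sqrt{14}}{1211} \approx 66.974$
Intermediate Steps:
$l{\left(K \right)} = 2 + K$
$W{\left(o \right)} = -19 + 2 o$ ($W{\left(o \right)} = \left(o - 21\right) + \left(2 + o\right) = \left(-21 + o\right) + \left(2 + o\right) = -19 + 2 o$)
$S = \frac{1}{35 + \sqrt{14}}$ ($S = \frac{1}{35 + \sqrt{9 + 5}} = \frac{1}{35 + \sqrt{14}} \approx 0.025812$)
$h{\left(D \right)} = \frac{5}{173} - \frac{\sqrt{14}}{1211}$
$W{\left(f \right)} - h{\left(-34 \right)} = \left(-19 + 2 \cdot 43\right) - \left(\frac{5}{173} - \frac{\sqrt{14}}{1211}\right) = \left(-19 + 86\right) - \left(\frac{5}{173} - \frac{\sqrt{14}}{1211}\right) = 67 - \left(\frac{5}{173} - \frac{\sqrt{14}}{1211}\right) = \frac{11586}{173} + \frac{\sqrt{14}}{1211}$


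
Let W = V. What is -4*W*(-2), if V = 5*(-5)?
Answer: -200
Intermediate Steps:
V = -25
W = -25
-4*W*(-2) = -4*(-25)*(-2) = 100*(-2) = -200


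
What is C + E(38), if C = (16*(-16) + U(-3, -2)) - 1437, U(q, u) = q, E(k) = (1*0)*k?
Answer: -1696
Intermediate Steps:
E(k) = 0 (E(k) = 0*k = 0)
C = -1696 (C = (16*(-16) - 3) - 1437 = (-256 - 3) - 1437 = -259 - 1437 = -1696)
C + E(38) = -1696 + 0 = -1696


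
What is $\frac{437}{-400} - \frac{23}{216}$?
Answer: $- \frac{12949}{10800} \approx -1.199$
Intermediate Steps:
$\frac{437}{-400} - \frac{23}{216} = 437 \left(- \frac{1}{400}\right) - \frac{23}{216} = - \frac{437}{400} - \frac{23}{216} = - \frac{12949}{10800}$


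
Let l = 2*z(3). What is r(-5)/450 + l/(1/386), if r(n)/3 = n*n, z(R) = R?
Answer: 13897/6 ≈ 2316.2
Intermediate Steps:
r(n) = 3*n² (r(n) = 3*(n*n) = 3*n²)
l = 6 (l = 2*3 = 6)
r(-5)/450 + l/(1/386) = (3*(-5)²)/450 + 6/(1/386) = (3*25)*(1/450) + 6/(1/386) = 75*(1/450) + 6*386 = ⅙ + 2316 = 13897/6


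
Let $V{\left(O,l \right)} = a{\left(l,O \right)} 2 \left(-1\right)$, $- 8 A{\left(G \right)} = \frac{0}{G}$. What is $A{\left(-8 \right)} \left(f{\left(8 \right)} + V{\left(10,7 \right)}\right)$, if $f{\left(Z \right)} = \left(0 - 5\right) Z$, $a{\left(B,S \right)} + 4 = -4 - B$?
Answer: $0$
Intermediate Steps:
$a{\left(B,S \right)} = -8 - B$ ($a{\left(B,S \right)} = -4 - \left(4 + B\right) = -8 - B$)
$A{\left(G \right)} = 0$ ($A{\left(G \right)} = - \frac{0 \frac{1}{G}}{8} = \left(- \frac{1}{8}\right) 0 = 0$)
$f{\left(Z \right)} = - 5 Z$
$V{\left(O,l \right)} = 16 + 2 l$ ($V{\left(O,l \right)} = \left(-8 - l\right) 2 \left(-1\right) = \left(-16 - 2 l\right) \left(-1\right) = 16 + 2 l$)
$A{\left(-8 \right)} \left(f{\left(8 \right)} + V{\left(10,7 \right)}\right) = 0 \left(\left(-5\right) 8 + \left(16 + 2 \cdot 7\right)\right) = 0 \left(-40 + \left(16 + 14\right)\right) = 0 \left(-40 + 30\right) = 0 \left(-10\right) = 0$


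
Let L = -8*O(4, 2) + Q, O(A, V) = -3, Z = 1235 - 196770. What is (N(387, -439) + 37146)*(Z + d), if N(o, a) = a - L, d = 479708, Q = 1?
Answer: 10424033986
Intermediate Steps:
Z = -195535
L = 25 (L = -8*(-3) + 1 = 24 + 1 = 25)
N(o, a) = -25 + a (N(o, a) = a - 1*25 = a - 25 = -25 + a)
(N(387, -439) + 37146)*(Z + d) = ((-25 - 439) + 37146)*(-195535 + 479708) = (-464 + 37146)*284173 = 36682*284173 = 10424033986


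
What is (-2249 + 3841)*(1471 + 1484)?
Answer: 4704360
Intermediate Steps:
(-2249 + 3841)*(1471 + 1484) = 1592*2955 = 4704360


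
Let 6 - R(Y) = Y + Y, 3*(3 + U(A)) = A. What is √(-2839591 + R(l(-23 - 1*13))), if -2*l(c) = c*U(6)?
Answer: I*√2839549 ≈ 1685.1*I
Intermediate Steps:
U(A) = -3 + A/3
l(c) = c/2 (l(c) = -c*(-3 + (⅓)*6)/2 = -c*(-3 + 2)/2 = -c*(-1)/2 = -(-1)*c/2 = c/2)
R(Y) = 6 - 2*Y (R(Y) = 6 - (Y + Y) = 6 - 2*Y)
√(-2839591 + R(l(-23 - 1*13))) = √(-2839591 + (6 - (-23 - 1*13))) = √(-2839591 + (6 - (-23 - 13))) = √(-2839591 + (6 - (-36))) = √(-2839591 + (6 - 2*(-18))) = √(-2839591 + (6 + 36)) = √(-2839591 + 42) = √(-2839549) = I*√2839549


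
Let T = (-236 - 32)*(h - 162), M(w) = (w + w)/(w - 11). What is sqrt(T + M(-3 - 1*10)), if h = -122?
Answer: sqrt(2740071)/6 ≈ 275.89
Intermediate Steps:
M(w) = 2*w/(-11 + w) (M(w) = (2*w)/(-11 + w) = 2*w/(-11 + w))
T = 76112 (T = (-236 - 32)*(-122 - 162) = -268*(-284) = 76112)
sqrt(T + M(-3 - 1*10)) = sqrt(76112 + 2*(-3 - 1*10)/(-11 + (-3 - 1*10))) = sqrt(76112 + 2*(-3 - 10)/(-11 + (-3 - 10))) = sqrt(76112 + 2*(-13)/(-11 - 13)) = sqrt(76112 + 2*(-13)/(-24)) = sqrt(76112 + 2*(-13)*(-1/24)) = sqrt(76112 + 13/12) = sqrt(913357/12) = sqrt(2740071)/6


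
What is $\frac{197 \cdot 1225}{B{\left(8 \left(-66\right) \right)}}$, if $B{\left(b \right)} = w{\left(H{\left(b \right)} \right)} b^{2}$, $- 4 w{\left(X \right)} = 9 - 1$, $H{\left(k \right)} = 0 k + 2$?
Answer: $- \frac{241325}{557568} \approx -0.43282$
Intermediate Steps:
$H{\left(k \right)} = 2$ ($H{\left(k \right)} = 0 + 2 = 2$)
$w{\left(X \right)} = -2$ ($w{\left(X \right)} = - \frac{9 - 1}{4} = \left(- \frac{1}{4}\right) 8 = -2$)
$B{\left(b \right)} = - 2 b^{2}$
$\frac{197 \cdot 1225}{B{\left(8 \left(-66\right) \right)}} = \frac{197 \cdot 1225}{\left(-2\right) \left(8 \left(-66\right)\right)^{2}} = \frac{241325}{\left(-2\right) \left(-528\right)^{2}} = \frac{241325}{\left(-2\right) 278784} = \frac{241325}{-557568} = 241325 \left(- \frac{1}{557568}\right) = - \frac{241325}{557568}$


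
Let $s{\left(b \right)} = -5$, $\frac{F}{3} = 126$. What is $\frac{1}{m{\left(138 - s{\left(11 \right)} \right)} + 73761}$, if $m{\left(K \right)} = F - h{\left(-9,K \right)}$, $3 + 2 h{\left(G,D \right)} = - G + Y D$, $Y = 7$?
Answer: $\frac{2}{147271} \approx 1.358 \cdot 10^{-5}$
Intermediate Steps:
$F = 378$ ($F = 3 \cdot 126 = 378$)
$h{\left(G,D \right)} = - \frac{3}{2} - \frac{G}{2} + \frac{7 D}{2}$ ($h{\left(G,D \right)} = - \frac{3}{2} + \frac{- G + 7 D}{2} = - \frac{3}{2} + \left(- \frac{G}{2} + \frac{7 D}{2}\right) = - \frac{3}{2} - \frac{G}{2} + \frac{7 D}{2}$)
$m{\left(K \right)} = 375 - \frac{7 K}{2}$ ($m{\left(K \right)} = 378 - \left(- \frac{3}{2} - - \frac{9}{2} + \frac{7 K}{2}\right) = 378 - \left(- \frac{3}{2} + \frac{9}{2} + \frac{7 K}{2}\right) = 378 - \left(3 + \frac{7 K}{2}\right) = 375 - \frac{7 K}{2}$)
$\frac{1}{m{\left(138 - s{\left(11 \right)} \right)} + 73761} = \frac{1}{\left(375 - \frac{7 \left(138 - -5\right)}{2}\right) + 73761} = \frac{1}{\left(375 - \frac{7 \left(138 + 5\right)}{2}\right) + 73761} = \frac{1}{\left(375 - \frac{1001}{2}\right) + 73761} = \frac{1}{- \frac{251}{2} + 73761} = \frac{1}{\frac{147271}{2}} = \frac{2}{147271}$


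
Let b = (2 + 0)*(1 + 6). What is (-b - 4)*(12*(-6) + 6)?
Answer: 1188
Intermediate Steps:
b = 14 (b = 2*7 = 14)
(-b - 4)*(12*(-6) + 6) = (-1*14 - 4)*(12*(-6) + 6) = (-14 - 4)*(-72 + 6) = -18*(-66) = 1188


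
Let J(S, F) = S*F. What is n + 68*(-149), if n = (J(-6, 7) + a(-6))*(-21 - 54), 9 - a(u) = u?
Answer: -8107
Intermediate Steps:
J(S, F) = F*S
a(u) = 9 - u
n = 2025 (n = (7*(-6) + (9 - 1*(-6)))*(-21 - 54) = (-42 + (9 + 6))*(-75) = (-42 + 15)*(-75) = -27*(-75) = 2025)
n + 68*(-149) = 2025 + 68*(-149) = 2025 - 10132 = -8107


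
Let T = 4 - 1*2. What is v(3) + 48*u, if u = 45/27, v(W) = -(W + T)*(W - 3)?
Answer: 80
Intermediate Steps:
T = 2 (T = 4 - 2 = 2)
v(W) = -(-3 + W)*(2 + W) (v(W) = -(W + 2)*(W - 3) = -(2 + W)*(-3 + W) = -(-3 + W)*(2 + W))
u = 5/3 (u = 45*(1/27) = 5/3 ≈ 1.6667)
v(3) + 48*u = (6 + 3 - 1*3**2) + 48*(5/3) = (6 + 3 - 1*9) + 80 = (6 + 3 - 9) + 80 = 0 + 80 = 80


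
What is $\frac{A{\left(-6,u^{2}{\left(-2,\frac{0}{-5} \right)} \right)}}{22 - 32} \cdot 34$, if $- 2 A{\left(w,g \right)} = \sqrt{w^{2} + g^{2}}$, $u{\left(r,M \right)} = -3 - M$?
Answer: $\frac{51 \sqrt{13}}{10} \approx 18.388$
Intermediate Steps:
$A{\left(w,g \right)} = - \frac{\sqrt{g^{2} + w^{2}}}{2}$ ($A{\left(w,g \right)} = - \frac{\sqrt{w^{2} + g^{2}}}{2} = - \frac{\sqrt{g^{2} + w^{2}}}{2}$)
$\frac{A{\left(-6,u^{2}{\left(-2,\frac{0}{-5} \right)} \right)}}{22 - 32} \cdot 34 = \frac{\left(- \frac{1}{2}\right) \sqrt{\left(\left(-3 - \frac{0}{-5}\right)^{2}\right)^{2} + \left(-6\right)^{2}}}{22 - 32} \cdot 34 = \frac{\left(- \frac{1}{2}\right) \sqrt{\left(\left(-3 - 0 \left(- \frac{1}{5}\right)\right)^{2}\right)^{2} + 36}}{-10} \cdot 34 = - \frac{\sqrt{\left(\left(-3 - 0\right)^{2}\right)^{2} + 36}}{2} \left(- \frac{1}{10}\right) 34 = - \frac{\sqrt{\left(\left(-3 + 0\right)^{2}\right)^{2} + 36}}{2} \left(- \frac{1}{10}\right) 34 = - \frac{\sqrt{\left(\left(-3\right)^{2}\right)^{2} + 36}}{2} \left(- \frac{1}{10}\right) 34 = - \frac{\sqrt{9^{2} + 36}}{2} \left(- \frac{1}{10}\right) 34 = - \frac{\sqrt{81 + 36}}{2} \left(- \frac{1}{10}\right) 34 = - \frac{\sqrt{117}}{2} \left(- \frac{1}{10}\right) 34 = - \frac{3 \sqrt{13}}{2} \left(- \frac{1}{10}\right) 34 = \frac{3 \sqrt{13}}{20} \cdot 34 = \frac{51 \sqrt{13}}{10}$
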